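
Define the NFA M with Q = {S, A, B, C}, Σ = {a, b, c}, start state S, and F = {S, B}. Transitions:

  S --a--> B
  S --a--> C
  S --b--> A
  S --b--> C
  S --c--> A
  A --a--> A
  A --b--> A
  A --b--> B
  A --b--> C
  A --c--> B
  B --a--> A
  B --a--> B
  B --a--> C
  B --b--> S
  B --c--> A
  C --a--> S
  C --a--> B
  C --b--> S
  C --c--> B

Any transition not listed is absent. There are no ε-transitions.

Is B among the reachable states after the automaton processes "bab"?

Start in {S}.
Read 'b': {S} → {A, C}.
Read 'a': {A, C} → {S, A, B}.
Read 'b': {S, A, B} → {S, A, B, C}.
State B is in {S, A, B, C}.

Yes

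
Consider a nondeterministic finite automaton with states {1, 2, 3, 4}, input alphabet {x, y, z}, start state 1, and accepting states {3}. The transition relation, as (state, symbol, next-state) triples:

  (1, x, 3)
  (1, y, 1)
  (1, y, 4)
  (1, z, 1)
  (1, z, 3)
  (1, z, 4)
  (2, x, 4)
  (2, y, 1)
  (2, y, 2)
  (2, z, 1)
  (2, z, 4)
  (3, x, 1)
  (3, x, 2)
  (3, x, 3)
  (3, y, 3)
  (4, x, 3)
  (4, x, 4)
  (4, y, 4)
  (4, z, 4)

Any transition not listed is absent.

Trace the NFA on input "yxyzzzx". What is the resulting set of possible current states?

{3, 4}

Start in {1}.
Read 'y': {1} → {1, 4}.
Read 'x': {1, 4} → {3, 4}.
Read 'y': {3, 4} → {3, 4}.
Read 'z': {3, 4} → {4}.
Read 'z': {4} → {4}.
Read 'z': {4} → {4}.
Read 'x': {4} → {3, 4}.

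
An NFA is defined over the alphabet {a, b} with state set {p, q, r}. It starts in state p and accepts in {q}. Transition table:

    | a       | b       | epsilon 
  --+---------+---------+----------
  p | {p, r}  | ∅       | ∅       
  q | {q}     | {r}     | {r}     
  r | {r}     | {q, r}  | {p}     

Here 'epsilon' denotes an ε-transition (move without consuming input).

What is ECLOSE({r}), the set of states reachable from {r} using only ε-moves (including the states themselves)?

{p, r}

Begin with {r}.
ε-move r → p; add p.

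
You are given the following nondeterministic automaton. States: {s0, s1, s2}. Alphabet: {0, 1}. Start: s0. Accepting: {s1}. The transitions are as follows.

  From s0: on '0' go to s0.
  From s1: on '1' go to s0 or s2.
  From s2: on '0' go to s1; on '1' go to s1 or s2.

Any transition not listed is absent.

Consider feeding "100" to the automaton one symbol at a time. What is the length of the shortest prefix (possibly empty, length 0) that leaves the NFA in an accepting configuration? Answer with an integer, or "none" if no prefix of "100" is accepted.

none

Start in {s0}.
Read '1': s0→∅; now ∅.
The set is empty and remains empty for the remaining 2 symbols.
No reachable set along the way intersects F.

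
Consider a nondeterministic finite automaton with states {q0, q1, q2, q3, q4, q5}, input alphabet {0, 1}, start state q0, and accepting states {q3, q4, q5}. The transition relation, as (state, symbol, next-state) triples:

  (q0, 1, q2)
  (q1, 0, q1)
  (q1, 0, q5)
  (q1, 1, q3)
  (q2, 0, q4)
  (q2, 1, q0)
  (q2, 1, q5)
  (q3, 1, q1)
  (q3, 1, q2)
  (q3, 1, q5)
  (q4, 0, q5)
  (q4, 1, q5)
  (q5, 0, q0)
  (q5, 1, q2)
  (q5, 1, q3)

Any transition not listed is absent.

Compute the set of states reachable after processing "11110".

Start in {q0}.
Read '1': q0→{q2}; now {q2}.
Read '1': q2→{q0, q5}; now {q0, q5}.
Read '1': q0→{q2}, q5→{q2, q3}; now {q2, q3}.
Read '1': q2→{q0, q5}, q3→{q1, q2, q5}; now {q0, q1, q2, q5}.
Read '0': q0→∅, q1→{q1, q5}, q2→{q4}, q5→{q0}; now {q0, q1, q4, q5}.

{q0, q1, q4, q5}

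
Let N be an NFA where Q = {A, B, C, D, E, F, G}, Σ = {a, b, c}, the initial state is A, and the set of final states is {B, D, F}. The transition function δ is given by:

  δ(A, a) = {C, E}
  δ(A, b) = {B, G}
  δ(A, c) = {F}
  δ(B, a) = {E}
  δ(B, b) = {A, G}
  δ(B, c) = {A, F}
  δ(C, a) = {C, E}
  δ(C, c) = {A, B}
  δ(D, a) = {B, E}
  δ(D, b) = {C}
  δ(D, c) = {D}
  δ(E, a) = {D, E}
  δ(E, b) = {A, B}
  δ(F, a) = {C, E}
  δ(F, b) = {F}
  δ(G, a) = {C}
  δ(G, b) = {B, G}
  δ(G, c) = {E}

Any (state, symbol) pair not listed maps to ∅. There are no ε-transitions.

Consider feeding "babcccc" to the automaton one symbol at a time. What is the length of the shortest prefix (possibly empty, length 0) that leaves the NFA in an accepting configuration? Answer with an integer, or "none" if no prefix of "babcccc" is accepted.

1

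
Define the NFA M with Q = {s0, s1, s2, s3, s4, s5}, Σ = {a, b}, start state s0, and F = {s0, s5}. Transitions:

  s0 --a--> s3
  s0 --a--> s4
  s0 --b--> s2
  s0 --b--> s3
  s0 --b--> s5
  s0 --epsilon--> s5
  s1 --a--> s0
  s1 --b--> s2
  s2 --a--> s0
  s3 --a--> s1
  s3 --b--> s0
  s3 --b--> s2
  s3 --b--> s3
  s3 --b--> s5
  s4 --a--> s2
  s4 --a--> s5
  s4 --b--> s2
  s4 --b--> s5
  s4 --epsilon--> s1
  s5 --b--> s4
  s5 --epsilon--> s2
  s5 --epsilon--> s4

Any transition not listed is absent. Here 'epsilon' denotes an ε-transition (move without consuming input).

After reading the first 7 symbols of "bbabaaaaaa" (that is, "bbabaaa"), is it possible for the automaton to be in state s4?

Start: ε-closure({s0}) = {s0, s1, s2, s4, s5}.
Read 'b': {s0, s1, s2, s4, s5} → {s1, s2, s3, s4, s5}.
Read 'b': {s1, s2, s3, s4, s5} → {s0, s1, s2, s3, s4, s5}.
Read 'a': {s0, s1, s2, s3, s4, s5} → {s0, s1, s2, s3, s4, s5}.
Read 'b': {s0, s1, s2, s3, s4, s5} → {s0, s1, s2, s3, s4, s5}.
Read 'a': {s0, s1, s2, s3, s4, s5} → {s0, s1, s2, s3, s4, s5}.
Read 'a': {s0, s1, s2, s3, s4, s5} → {s0, s1, s2, s3, s4, s5}.
Read 'a': {s0, s1, s2, s3, s4, s5} → {s0, s1, s2, s3, s4, s5}.
State s4 is in {s0, s1, s2, s3, s4, s5}.

Yes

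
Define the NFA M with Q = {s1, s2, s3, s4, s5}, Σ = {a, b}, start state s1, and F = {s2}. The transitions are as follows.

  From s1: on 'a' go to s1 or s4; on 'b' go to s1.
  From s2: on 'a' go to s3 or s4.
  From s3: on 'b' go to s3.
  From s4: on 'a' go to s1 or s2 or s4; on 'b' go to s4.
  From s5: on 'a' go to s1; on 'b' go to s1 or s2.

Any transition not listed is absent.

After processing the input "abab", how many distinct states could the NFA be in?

Start in {s1}.
Read 'a': s1→{s1, s4}; now {s1, s4}.
Read 'b': s1→{s1}, s4→{s4}; now {s1, s4}.
Read 'a': s1→{s1, s4}, s4→{s1, s2, s4}; now {s1, s2, s4}.
Read 'b': s1→{s1}, s2→∅, s4→{s4}; now {s1, s4}.
That set has 2 states.

2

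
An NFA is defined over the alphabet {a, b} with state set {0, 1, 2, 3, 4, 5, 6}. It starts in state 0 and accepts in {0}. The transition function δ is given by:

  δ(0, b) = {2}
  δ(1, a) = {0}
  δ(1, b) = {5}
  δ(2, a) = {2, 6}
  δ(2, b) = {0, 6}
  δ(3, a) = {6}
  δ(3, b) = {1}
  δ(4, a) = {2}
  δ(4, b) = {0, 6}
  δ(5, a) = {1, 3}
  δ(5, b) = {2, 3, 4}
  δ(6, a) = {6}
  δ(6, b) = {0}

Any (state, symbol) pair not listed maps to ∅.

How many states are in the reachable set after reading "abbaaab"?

0

Start in {0}.
Read 'a': 0→∅; now ∅.
The set is empty and remains empty for the remaining 6 symbols.
That set has 0 states.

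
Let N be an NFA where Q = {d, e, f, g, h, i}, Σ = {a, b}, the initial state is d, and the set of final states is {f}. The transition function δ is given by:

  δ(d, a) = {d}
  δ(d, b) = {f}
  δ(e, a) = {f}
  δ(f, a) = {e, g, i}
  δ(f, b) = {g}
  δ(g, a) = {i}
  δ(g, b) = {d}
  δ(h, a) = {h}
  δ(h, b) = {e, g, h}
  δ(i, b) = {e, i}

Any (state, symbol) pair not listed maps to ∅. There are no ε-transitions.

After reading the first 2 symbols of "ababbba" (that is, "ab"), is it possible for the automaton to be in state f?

Start in {d}.
Read 'a': {d} → {d}.
Read 'b': {d} → {f}.
State f is in {f}.

Yes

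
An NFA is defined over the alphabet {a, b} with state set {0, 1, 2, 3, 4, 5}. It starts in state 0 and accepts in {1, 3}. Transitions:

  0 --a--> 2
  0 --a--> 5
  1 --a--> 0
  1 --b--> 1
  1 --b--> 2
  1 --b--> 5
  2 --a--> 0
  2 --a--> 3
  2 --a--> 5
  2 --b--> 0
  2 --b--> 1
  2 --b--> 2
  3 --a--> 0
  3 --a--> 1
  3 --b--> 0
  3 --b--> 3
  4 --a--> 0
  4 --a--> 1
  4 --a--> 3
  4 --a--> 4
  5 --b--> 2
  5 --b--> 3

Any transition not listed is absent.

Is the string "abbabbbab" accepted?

Start in {0}.
Read 'a': 0→{2, 5}; now {2, 5}.
Read 'b': 2→{0, 1, 2}, 5→{2, 3}; now {0, 1, 2, 3}.
Read 'b': 0→∅, 1→{1, 2, 5}, 2→{0, 1, 2}, 3→{0, 3}; now {0, 1, 2, 3, 5}.
Read 'a': 0→{2, 5}, 1→{0}, 2→{0, 3, 5}, 3→{0, 1}, 5→∅; now {0, 1, 2, 3, 5}.
Read 'b': 0→∅, 1→{1, 2, 5}, 2→{0, 1, 2}, 3→{0, 3}, 5→{2, 3}; now {0, 1, 2, 3, 5}.
Read 'b': 0→∅, 1→{1, 2, 5}, 2→{0, 1, 2}, 3→{0, 3}, 5→{2, 3}; now {0, 1, 2, 3, 5}.
Read 'b': 0→∅, 1→{1, 2, 5}, 2→{0, 1, 2}, 3→{0, 3}, 5→{2, 3}; now {0, 1, 2, 3, 5}.
Read 'a': 0→{2, 5}, 1→{0}, 2→{0, 3, 5}, 3→{0, 1}, 5→∅; now {0, 1, 2, 3, 5}.
Read 'b': 0→∅, 1→{1, 2, 5}, 2→{0, 1, 2}, 3→{0, 3}, 5→{2, 3}; now {0, 1, 2, 3, 5}.
The final set {0, 1, 2, 3, 5} contains the accepting states 1, 3.

Yes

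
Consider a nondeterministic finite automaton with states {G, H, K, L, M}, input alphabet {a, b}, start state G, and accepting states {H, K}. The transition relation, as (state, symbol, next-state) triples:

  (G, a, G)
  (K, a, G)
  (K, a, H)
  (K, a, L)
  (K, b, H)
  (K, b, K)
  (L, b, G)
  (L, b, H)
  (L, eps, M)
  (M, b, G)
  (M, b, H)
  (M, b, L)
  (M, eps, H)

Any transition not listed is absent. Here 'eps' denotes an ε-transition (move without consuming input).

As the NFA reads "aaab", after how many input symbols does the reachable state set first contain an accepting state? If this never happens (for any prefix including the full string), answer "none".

none

Start in {G}.
Read 'a': {G} → {G}.
Read 'a': {G} → {G}.
Read 'a': {G} → {G}.
Read 'b': {G} → ∅.
No reachable set along the way intersects F.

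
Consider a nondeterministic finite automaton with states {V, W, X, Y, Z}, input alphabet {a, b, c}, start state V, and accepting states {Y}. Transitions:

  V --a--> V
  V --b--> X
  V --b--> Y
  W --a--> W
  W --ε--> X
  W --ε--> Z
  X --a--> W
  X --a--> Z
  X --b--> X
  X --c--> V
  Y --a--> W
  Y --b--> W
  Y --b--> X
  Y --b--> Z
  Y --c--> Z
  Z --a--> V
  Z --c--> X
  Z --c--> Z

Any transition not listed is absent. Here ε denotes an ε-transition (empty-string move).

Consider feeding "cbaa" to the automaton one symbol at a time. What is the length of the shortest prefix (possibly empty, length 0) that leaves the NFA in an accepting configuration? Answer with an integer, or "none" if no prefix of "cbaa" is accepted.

Start in {V}.
Read 'c': V→∅; now ∅.
The set is empty and remains empty for the remaining 3 symbols.
No reachable set along the way intersects F.

none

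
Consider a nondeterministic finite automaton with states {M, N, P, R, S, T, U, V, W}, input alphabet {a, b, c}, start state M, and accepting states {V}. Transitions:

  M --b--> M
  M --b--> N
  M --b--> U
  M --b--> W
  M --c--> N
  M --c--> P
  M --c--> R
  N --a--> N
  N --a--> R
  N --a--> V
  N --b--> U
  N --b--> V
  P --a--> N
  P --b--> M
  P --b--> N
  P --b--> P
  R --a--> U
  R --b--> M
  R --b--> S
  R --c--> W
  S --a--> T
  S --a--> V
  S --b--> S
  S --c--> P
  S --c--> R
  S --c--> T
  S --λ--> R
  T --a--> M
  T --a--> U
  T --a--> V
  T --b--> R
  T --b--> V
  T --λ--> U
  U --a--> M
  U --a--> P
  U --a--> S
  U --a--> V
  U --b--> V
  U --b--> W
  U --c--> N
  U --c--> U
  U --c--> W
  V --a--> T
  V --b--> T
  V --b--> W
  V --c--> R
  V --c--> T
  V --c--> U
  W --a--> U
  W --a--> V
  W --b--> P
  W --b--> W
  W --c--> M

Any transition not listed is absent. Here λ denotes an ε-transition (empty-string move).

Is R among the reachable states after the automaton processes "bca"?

Yes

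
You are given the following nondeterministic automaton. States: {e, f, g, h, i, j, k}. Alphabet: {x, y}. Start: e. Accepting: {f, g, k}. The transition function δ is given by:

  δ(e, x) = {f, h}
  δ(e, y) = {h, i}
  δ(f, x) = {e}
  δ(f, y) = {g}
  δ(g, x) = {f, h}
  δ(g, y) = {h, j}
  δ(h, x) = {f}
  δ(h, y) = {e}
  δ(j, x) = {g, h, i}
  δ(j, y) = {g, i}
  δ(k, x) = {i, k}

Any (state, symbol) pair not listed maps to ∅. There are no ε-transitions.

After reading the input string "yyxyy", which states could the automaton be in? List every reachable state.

Start in {e}.
Read 'y': {e} → {h, i}.
Read 'y': {h, i} → {e}.
Read 'x': {e} → {f, h}.
Read 'y': {f, h} → {e, g}.
Read 'y': {e, g} → {h, i, j}.

{h, i, j}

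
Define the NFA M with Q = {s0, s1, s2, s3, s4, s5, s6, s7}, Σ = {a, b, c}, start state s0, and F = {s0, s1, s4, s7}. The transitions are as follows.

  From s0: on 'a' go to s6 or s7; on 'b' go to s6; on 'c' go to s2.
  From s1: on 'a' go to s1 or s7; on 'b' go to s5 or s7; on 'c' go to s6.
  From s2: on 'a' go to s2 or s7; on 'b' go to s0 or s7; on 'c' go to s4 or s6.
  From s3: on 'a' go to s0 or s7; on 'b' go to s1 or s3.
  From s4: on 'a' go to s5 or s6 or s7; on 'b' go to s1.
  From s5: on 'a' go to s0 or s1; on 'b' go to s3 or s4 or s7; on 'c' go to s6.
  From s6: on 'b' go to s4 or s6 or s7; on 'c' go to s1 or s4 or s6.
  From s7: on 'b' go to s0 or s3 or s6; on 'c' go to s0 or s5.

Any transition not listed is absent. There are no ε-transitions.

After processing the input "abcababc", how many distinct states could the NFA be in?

6

Start in {s0}.
Read 'a': s0→{s6, s7}; now {s6, s7}.
Read 'b': s6→{s4, s6, s7}, s7→{s0, s3, s6}; now {s0, s3, s4, s6, s7}.
Read 'c': s0→{s2}, s3→∅, s4→∅, s6→{s1, s4, s6}, s7→{s0, s5}; now {s0, s1, s2, s4, s5, s6}.
Read 'a': s0→{s6, s7}, s1→{s1, s7}, s2→{s2, s7}, s4→{s5, s6, s7}, s5→{s0, s1}, s6→∅; now {s0, s1, s2, s5, s6, s7}.
Read 'b': s0→{s6}, s1→{s5, s7}, s2→{s0, s7}, s5→{s3, s4, s7}, s6→{s4, s6, s7}, s7→{s0, s3, s6}; now {s0, s3, s4, s5, s6, s7}.
Read 'a': s0→{s6, s7}, s3→{s0, s7}, s4→{s5, s6, s7}, s5→{s0, s1}, s6→∅, s7→∅; now {s0, s1, s5, s6, s7}.
Read 'b': s0→{s6}, s1→{s5, s7}, s5→{s3, s4, s7}, s6→{s4, s6, s7}, s7→{s0, s3, s6}; now {s0, s3, s4, s5, s6, s7}.
Read 'c': s0→{s2}, s3→∅, s4→∅, s5→{s6}, s6→{s1, s4, s6}, s7→{s0, s5}; now {s0, s1, s2, s4, s5, s6}.
That set has 6 states.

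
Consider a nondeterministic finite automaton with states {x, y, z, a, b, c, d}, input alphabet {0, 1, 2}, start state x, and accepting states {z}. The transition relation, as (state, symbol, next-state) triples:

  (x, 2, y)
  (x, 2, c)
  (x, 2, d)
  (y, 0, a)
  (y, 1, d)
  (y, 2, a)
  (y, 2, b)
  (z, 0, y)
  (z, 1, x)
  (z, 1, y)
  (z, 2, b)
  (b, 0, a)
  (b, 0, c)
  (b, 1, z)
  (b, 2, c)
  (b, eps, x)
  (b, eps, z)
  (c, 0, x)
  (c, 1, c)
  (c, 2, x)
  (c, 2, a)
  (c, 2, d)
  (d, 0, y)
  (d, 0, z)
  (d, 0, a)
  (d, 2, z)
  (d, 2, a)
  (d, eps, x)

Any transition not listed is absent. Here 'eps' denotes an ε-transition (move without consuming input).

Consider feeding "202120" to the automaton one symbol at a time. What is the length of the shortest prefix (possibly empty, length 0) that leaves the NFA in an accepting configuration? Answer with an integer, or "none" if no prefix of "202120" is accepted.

Start in {x}.
Read '2': x→{y, c, d}; union {y, c, d}; ε-closure = {x, y, c, d}.
Read '0': x→∅, y→{a}, c→{x}, d→{y, z, a}; now {x, y, z, a}.
None of the earlier sets intersect F, but {x, y, z, a} does.

2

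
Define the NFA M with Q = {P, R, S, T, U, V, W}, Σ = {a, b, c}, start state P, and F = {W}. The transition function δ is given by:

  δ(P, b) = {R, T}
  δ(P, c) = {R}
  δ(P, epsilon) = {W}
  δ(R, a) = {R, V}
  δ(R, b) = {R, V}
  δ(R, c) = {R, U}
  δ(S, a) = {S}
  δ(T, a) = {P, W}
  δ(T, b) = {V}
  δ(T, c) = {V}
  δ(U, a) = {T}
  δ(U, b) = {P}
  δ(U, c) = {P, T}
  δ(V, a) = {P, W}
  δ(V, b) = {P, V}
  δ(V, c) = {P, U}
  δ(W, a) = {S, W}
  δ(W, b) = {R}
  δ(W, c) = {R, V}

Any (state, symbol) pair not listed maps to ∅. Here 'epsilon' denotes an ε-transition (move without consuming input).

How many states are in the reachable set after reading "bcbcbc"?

5

Start: ε-closure({P}) = {P, W}.
Read 'b': {P, W} → {R, T}.
Read 'c': {R, T} → {R, U, V}.
Read 'b': {R, U, V} → {P, R, V, W}.
Read 'c': {P, R, V, W} → {P, R, U, V, W}.
Read 'b': {P, R, U, V, W} → {P, R, T, V, W}.
Read 'c': {P, R, T, V, W} → {P, R, U, V, W}.
That set has 5 states.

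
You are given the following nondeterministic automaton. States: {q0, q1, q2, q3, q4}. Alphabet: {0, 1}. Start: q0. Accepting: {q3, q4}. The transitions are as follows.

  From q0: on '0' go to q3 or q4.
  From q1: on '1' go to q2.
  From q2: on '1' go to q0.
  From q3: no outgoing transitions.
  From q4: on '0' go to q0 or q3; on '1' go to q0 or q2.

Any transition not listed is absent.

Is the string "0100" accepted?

Yes

Start in {q0}.
Read '0': {q0} → {q3, q4}.
Read '1': {q3, q4} → {q0, q2}.
Read '0': {q0, q2} → {q3, q4}.
Read '0': {q3, q4} → {q0, q3}.
The final set {q0, q3} contains the accepting state q3.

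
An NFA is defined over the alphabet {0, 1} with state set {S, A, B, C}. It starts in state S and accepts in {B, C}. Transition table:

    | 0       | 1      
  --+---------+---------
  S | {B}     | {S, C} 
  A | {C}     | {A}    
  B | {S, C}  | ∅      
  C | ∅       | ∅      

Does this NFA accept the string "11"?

Start in {S}.
Read '1': {S} → {S, C}.
Read '1': {S, C} → {S, C}.
The final set {S, C} contains the accepting state C.

Yes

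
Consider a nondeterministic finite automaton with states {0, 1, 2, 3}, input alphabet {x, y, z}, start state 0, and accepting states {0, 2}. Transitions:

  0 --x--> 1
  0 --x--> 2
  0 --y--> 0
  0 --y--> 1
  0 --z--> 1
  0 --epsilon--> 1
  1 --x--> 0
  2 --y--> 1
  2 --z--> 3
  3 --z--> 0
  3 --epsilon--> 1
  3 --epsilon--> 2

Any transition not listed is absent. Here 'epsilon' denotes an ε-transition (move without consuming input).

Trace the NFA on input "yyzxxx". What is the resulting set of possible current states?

{0, 1, 2}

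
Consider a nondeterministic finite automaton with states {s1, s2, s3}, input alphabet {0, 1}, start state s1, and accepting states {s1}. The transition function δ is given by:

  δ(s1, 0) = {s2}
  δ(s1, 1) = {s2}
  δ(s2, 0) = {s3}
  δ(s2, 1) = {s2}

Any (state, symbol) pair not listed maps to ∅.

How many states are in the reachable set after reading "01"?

1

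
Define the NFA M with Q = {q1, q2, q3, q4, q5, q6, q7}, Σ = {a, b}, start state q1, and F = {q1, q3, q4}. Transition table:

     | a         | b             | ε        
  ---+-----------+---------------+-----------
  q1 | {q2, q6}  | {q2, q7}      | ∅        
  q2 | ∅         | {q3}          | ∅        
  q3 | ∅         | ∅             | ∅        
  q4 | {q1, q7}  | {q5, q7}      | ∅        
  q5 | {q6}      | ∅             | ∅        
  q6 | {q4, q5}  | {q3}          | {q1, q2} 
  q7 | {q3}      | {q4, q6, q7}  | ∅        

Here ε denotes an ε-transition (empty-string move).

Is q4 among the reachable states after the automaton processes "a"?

Start in {q1}.
Read 'a': q1→{q2, q6}; union {q2, q6}; ε-closure = {q1, q2, q6}.
State q4 is not in {q1, q2, q6}.

No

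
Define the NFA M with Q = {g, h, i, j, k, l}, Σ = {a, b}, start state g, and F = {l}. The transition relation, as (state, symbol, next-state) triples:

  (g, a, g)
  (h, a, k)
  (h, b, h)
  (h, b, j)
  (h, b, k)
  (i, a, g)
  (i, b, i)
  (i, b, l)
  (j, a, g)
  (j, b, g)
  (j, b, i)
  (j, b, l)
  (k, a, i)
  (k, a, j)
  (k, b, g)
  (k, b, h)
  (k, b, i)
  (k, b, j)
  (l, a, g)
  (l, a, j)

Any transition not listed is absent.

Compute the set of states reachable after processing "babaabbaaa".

∅

Start in {g}.
Read 'b': {g} → ∅.
The set is empty and remains empty for the remaining 9 symbols.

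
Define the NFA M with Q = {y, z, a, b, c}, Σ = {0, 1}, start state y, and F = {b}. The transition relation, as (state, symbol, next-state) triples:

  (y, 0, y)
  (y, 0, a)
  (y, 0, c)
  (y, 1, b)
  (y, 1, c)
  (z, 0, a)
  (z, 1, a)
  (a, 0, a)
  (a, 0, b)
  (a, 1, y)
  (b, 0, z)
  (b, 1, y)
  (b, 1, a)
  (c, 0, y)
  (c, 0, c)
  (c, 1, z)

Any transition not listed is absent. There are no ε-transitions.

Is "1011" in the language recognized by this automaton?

No

Start in {y}.
Read '1': {y} → {b, c}.
Read '0': {b, c} → {y, z, c}.
Read '1': {y, z, c} → {z, a, b, c}.
Read '1': {z, a, b, c} → {y, z, a}.
The final set {y, z, a} contains no accepting state.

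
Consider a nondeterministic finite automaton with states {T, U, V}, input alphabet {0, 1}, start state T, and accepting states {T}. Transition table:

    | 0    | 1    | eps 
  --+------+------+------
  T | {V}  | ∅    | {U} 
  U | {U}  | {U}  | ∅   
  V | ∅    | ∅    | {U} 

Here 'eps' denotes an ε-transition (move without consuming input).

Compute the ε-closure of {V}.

{U, V}

Begin with {V}.
ε-move V → U; add U.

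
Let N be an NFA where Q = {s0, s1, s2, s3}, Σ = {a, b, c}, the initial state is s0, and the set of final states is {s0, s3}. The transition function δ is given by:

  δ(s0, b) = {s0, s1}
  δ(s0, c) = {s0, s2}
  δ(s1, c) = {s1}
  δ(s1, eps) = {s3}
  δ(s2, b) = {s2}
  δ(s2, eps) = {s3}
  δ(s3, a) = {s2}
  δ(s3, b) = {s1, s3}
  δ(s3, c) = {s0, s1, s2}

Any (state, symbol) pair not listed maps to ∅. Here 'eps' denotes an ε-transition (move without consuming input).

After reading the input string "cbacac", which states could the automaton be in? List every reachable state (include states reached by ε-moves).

Start in {s0}.
Read 'c': s0→{s0, s2}; union {s0, s2}; ε-closure = {s0, s2, s3}.
Read 'b': s0→{s0, s1}, s2→{s2}, s3→{s1, s3}; now {s0, s1, s2, s3}.
Read 'a': s0→∅, s1→∅, s2→∅, s3→{s2}; union {s2}; ε-closure = {s2, s3}.
Read 'c': s2→∅, s3→{s0, s1, s2}; union {s0, s1, s2}; ε-closure = {s0, s1, s2, s3}.
Read 'a': s0→∅, s1→∅, s2→∅, s3→{s2}; union {s2}; ε-closure = {s2, s3}.
Read 'c': s2→∅, s3→{s0, s1, s2}; union {s0, s1, s2}; ε-closure = {s0, s1, s2, s3}.

{s0, s1, s2, s3}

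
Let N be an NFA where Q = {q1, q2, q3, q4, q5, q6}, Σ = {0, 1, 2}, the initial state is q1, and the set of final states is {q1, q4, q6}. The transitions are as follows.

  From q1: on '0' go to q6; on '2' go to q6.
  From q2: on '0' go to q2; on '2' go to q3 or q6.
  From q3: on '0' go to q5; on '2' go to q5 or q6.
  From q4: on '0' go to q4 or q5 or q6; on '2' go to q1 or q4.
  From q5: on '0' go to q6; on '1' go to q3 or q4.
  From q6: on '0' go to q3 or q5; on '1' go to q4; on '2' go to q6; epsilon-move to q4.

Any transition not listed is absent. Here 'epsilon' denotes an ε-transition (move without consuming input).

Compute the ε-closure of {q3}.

Begin with {q3}.
No ε-moves leave this set, so the closure equals the set itself.

{q3}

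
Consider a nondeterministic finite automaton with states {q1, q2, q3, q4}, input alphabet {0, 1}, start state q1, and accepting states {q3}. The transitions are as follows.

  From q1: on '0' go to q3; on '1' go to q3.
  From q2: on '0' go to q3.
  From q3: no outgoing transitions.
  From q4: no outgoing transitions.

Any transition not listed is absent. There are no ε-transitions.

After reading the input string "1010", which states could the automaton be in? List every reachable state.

∅

Start in {q1}.
Read '1': q1→{q3}; now {q3}.
Read '0': q3→∅; now ∅.
The set is empty and remains empty for the remaining 2 symbols.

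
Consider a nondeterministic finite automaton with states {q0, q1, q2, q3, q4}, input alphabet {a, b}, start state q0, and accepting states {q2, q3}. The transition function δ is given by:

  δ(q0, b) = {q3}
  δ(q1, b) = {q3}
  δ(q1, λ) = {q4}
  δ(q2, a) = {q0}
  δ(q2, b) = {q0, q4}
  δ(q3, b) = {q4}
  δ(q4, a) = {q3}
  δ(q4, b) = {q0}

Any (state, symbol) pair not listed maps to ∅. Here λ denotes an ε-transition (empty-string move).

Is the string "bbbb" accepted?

Start in {q0}.
Read 'b': {q0} → {q3}.
Read 'b': {q3} → {q4}.
Read 'b': {q4} → {q0}.
Read 'b': {q0} → {q3}.
The final set {q3} contains the accepting state q3.

Yes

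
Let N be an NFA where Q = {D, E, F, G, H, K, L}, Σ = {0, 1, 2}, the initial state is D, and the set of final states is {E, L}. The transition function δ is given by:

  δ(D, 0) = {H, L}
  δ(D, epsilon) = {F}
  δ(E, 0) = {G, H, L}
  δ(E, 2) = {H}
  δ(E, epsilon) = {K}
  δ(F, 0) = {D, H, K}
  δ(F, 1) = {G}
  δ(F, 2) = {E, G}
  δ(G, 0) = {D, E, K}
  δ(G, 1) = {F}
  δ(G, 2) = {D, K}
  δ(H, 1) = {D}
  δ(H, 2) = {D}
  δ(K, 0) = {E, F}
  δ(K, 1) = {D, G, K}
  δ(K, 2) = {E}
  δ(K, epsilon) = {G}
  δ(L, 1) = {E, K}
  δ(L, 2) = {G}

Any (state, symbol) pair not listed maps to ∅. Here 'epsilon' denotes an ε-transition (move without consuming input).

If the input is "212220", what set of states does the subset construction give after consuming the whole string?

Start: ε-closure({D}) = {D, F}.
Read '2': D→∅, F→{E, G}; union {E, G}; ε-closure = {E, G, K}.
Read '1': E→∅, G→{F}, K→{D, G, K}; now {D, F, G, K}.
Read '2': D→∅, F→{E, G}, G→{D, K}, K→{E}; union {D, E, G, K}; ε-closure = {D, E, F, G, K}.
Read '2': D→∅, E→{H}, F→{E, G}, G→{D, K}, K→{E}; union {D, E, G, H, K}; ε-closure = {D, E, F, G, H, K}.
Read '2': D→∅, E→{H}, F→{E, G}, G→{D, K}, H→{D}, K→{E}; union {D, E, G, H, K}; ε-closure = {D, E, F, G, H, K}.
Read '0': D→{H, L}, E→{G, H, L}, F→{D, H, K}, G→{D, E, K}, H→∅, K→{E, F}; now {D, E, F, G, H, K, L}.

{D, E, F, G, H, K, L}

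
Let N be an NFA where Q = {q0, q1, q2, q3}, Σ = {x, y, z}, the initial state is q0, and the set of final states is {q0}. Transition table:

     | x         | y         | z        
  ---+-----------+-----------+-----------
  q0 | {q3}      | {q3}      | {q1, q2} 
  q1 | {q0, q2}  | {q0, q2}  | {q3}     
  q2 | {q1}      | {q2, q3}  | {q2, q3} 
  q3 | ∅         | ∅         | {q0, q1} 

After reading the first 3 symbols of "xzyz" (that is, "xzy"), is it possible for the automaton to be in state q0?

Yes

Start in {q0}.
Read 'x': q0→{q3}; now {q3}.
Read 'z': q3→{q0, q1}; now {q0, q1}.
Read 'y': q0→{q3}, q1→{q0, q2}; now {q0, q2, q3}.
State q0 is in {q0, q2, q3}.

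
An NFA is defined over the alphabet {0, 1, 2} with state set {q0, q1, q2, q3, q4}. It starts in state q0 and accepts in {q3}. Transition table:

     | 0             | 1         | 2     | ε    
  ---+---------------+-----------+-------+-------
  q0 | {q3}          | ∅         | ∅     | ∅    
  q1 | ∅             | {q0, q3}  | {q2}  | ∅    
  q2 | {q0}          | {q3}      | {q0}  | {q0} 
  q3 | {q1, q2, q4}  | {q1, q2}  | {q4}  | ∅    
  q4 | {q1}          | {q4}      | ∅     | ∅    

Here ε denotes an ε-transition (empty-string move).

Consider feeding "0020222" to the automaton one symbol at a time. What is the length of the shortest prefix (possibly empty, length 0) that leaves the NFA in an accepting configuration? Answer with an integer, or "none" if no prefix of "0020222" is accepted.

Start in {q0}.
Read '0': {q0} → {q3}.
None of the earlier sets intersect F, but {q3} does.

1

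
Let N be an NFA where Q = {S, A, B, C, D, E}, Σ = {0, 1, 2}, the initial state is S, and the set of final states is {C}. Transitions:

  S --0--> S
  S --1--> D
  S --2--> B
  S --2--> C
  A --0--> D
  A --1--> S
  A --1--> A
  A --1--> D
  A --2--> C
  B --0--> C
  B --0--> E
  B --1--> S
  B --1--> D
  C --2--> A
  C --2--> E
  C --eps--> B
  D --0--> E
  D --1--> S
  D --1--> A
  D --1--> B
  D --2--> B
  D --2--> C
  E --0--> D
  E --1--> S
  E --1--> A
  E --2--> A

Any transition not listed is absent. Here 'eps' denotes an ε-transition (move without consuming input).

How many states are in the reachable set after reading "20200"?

1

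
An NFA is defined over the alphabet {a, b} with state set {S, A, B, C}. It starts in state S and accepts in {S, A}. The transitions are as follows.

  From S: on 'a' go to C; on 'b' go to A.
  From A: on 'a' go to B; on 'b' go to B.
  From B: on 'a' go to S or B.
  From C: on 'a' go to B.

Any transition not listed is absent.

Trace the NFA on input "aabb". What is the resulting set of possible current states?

Start in {S}.
Read 'a': S→{C}; now {C}.
Read 'a': C→{B}; now {B}.
Read 'b': B→∅; now ∅.
The set is empty and remains empty for the remaining 1 symbol.

∅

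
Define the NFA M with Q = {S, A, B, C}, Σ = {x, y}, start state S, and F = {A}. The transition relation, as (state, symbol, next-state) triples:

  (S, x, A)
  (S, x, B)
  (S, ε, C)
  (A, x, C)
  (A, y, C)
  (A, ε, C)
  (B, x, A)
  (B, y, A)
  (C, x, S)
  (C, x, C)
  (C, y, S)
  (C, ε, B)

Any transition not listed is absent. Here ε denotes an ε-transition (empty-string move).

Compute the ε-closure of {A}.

{A, B, C}

Begin with {A}.
ε-move A → C; add C.
ε-move C → B; add B.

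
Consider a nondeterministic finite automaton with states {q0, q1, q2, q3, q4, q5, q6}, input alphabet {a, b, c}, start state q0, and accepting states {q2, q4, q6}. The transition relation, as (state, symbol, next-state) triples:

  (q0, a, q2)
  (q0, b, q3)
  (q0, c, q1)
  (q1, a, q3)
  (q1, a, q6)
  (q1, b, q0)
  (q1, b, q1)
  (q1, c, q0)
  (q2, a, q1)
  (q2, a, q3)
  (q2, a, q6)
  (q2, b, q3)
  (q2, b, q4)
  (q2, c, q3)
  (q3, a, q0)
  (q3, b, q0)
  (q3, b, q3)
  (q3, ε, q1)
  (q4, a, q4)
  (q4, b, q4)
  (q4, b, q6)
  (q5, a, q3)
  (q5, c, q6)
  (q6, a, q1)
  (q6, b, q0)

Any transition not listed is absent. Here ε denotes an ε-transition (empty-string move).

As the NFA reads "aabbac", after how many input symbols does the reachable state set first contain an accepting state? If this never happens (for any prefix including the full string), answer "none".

Start in {q0}.
Read 'a': {q0} → {q2}.
None of the earlier sets intersect F, but {q2} does.

1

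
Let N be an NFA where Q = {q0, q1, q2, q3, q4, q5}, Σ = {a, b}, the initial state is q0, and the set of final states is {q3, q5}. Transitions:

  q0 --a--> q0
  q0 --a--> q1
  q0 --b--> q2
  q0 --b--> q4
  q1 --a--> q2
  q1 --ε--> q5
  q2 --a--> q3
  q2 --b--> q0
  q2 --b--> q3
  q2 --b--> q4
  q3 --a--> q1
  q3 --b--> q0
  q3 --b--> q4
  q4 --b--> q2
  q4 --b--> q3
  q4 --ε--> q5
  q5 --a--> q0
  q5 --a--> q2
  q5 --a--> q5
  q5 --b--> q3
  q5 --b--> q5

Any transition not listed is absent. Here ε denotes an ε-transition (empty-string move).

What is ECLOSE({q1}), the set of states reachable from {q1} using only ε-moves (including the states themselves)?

{q1, q5}

Begin with {q1}.
ε-move q1 → q5; add q5.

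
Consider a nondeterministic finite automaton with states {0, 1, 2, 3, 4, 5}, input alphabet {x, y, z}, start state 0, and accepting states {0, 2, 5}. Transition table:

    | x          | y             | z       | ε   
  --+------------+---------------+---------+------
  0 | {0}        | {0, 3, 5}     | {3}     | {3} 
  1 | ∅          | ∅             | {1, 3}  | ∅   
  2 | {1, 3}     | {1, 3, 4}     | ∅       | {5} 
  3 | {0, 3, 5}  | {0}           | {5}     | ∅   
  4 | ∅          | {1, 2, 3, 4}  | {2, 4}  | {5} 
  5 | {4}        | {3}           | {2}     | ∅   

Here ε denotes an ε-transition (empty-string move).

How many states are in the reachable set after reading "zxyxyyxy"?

Start: ε-closure({0}) = {0, 3}.
Read 'z': 0→{3}, 3→{5}; now {3, 5}.
Read 'x': 3→{0, 3, 5}, 5→{4}; now {0, 3, 4, 5}.
Read 'y': 0→{0, 3, 5}, 3→{0}, 4→{1, 2, 3, 4}, 5→{3}; now {0, 1, 2, 3, 4, 5}.
Read 'x': 0→{0}, 1→∅, 2→{1, 3}, 3→{0, 3, 5}, 4→∅, 5→{4}; now {0, 1, 3, 4, 5}.
Read 'y': 0→{0, 3, 5}, 1→∅, 3→{0}, 4→{1, 2, 3, 4}, 5→{3}; now {0, 1, 2, 3, 4, 5}.
Read 'y': 0→{0, 3, 5}, 1→∅, 2→{1, 3, 4}, 3→{0}, 4→{1, 2, 3, 4}, 5→{3}; now {0, 1, 2, 3, 4, 5}.
Read 'x': 0→{0}, 1→∅, 2→{1, 3}, 3→{0, 3, 5}, 4→∅, 5→{4}; now {0, 1, 3, 4, 5}.
Read 'y': 0→{0, 3, 5}, 1→∅, 3→{0}, 4→{1, 2, 3, 4}, 5→{3}; now {0, 1, 2, 3, 4, 5}.
That set has 6 states.

6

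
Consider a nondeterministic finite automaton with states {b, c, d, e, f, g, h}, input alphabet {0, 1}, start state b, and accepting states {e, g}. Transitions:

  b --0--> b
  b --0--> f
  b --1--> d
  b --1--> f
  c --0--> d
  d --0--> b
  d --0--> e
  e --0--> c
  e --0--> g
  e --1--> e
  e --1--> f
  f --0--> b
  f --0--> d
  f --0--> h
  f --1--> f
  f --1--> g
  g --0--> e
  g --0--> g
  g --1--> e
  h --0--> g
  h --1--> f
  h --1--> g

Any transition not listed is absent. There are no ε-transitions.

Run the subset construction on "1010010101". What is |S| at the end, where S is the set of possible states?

Start in {b}.
Read '1': {b} → {d, f}.
Read '0': {d, f} → {b, d, e, h}.
Read '1': {b, d, e, h} → {d, e, f, g}.
Read '0': {d, e, f, g} → {b, c, d, e, g, h}.
Read '0': {b, c, d, e, g, h} → {b, c, d, e, f, g}.
Read '1': {b, c, d, e, f, g} → {d, e, f, g}.
Read '0': {d, e, f, g} → {b, c, d, e, g, h}.
Read '1': {b, c, d, e, g, h} → {d, e, f, g}.
Read '0': {d, e, f, g} → {b, c, d, e, g, h}.
Read '1': {b, c, d, e, g, h} → {d, e, f, g}.
That set has 4 states.

4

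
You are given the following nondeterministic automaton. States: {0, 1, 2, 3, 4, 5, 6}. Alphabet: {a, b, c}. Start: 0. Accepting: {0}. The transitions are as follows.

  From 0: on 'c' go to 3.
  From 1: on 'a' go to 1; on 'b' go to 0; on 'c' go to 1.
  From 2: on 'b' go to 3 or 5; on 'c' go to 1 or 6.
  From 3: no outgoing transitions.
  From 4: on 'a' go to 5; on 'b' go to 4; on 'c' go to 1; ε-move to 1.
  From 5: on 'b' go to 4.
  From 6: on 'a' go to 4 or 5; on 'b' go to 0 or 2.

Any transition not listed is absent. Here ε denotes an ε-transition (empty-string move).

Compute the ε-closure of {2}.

{2}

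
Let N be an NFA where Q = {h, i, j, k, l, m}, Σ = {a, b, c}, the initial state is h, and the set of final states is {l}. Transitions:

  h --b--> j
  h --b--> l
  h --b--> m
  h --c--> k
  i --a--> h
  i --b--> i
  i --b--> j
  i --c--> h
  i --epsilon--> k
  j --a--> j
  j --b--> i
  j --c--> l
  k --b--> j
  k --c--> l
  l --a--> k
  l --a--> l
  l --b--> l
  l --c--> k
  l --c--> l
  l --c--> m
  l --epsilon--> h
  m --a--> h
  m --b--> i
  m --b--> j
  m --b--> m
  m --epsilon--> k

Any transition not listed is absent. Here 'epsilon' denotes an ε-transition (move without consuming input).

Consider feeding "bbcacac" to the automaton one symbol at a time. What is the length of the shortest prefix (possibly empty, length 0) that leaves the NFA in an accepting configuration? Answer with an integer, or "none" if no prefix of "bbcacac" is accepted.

1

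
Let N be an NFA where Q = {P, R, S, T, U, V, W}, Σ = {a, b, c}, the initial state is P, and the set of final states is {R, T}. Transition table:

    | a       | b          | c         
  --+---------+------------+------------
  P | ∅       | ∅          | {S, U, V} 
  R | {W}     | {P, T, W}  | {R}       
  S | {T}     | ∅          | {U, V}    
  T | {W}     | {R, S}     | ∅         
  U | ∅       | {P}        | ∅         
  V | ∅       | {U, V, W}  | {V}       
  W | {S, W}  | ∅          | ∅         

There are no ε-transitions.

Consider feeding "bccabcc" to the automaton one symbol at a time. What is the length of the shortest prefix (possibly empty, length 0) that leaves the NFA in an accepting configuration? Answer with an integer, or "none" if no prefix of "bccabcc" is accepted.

none

Start in {P}.
Read 'b': {P} → ∅.
The set is empty and remains empty for the remaining 6 symbols.
No reachable set along the way intersects F.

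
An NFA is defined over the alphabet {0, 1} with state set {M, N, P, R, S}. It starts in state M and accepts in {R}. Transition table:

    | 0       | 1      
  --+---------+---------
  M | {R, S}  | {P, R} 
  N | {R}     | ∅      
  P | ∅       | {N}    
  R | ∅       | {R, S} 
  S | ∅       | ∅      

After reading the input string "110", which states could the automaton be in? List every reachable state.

{R}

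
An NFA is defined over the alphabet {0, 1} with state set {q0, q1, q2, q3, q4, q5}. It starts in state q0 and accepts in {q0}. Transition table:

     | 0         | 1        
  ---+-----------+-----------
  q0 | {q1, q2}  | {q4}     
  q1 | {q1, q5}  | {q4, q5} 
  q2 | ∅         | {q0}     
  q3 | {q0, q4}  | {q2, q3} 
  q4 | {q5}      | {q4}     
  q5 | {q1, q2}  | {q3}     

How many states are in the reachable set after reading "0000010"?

Start in {q0}.
Read '0': {q0} → {q1, q2}.
Read '0': {q1, q2} → {q1, q5}.
Read '0': {q1, q5} → {q1, q2, q5}.
Read '0': {q1, q2, q5} → {q1, q2, q5}.
Read '0': {q1, q2, q5} → {q1, q2, q5}.
Read '1': {q1, q2, q5} → {q0, q3, q4, q5}.
Read '0': {q0, q3, q4, q5} → {q0, q1, q2, q4, q5}.
That set has 5 states.

5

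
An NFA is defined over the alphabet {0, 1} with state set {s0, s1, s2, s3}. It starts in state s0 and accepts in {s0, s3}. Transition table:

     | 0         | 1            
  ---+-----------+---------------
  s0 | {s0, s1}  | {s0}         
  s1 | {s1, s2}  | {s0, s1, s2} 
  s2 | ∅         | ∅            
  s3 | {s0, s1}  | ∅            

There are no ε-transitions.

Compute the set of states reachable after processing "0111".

Start in {s0}.
Read '0': {s0} → {s0, s1}.
Read '1': {s0, s1} → {s0, s1, s2}.
Read '1': {s0, s1, s2} → {s0, s1, s2}.
Read '1': {s0, s1, s2} → {s0, s1, s2}.

{s0, s1, s2}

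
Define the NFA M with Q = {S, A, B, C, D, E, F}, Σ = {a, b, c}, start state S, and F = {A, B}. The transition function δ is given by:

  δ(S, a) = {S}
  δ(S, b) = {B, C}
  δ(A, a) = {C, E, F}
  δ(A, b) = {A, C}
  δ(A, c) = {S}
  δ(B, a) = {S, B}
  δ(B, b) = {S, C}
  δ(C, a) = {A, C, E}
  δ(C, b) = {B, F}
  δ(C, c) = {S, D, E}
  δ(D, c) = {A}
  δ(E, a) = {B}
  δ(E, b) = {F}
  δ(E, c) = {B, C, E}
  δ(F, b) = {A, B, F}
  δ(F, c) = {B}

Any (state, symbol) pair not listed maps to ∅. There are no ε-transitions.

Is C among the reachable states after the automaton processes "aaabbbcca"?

Yes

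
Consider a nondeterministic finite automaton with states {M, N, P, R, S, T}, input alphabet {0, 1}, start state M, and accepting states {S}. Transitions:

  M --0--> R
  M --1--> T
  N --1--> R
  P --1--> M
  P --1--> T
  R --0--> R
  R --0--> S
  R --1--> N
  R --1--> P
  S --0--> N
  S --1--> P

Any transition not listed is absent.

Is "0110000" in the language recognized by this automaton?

Yes

Start in {M}.
Read '0': M→{R}; now {R}.
Read '1': R→{N, P}; now {N, P}.
Read '1': N→{R}, P→{M, T}; now {M, R, T}.
Read '0': M→{R}, R→{R, S}, T→∅; now {R, S}.
Read '0': R→{R, S}, S→{N}; now {N, R, S}.
Read '0': N→∅, R→{R, S}, S→{N}; now {N, R, S}.
Read '0': N→∅, R→{R, S}, S→{N}; now {N, R, S}.
The final set {N, R, S} contains the accepting state S.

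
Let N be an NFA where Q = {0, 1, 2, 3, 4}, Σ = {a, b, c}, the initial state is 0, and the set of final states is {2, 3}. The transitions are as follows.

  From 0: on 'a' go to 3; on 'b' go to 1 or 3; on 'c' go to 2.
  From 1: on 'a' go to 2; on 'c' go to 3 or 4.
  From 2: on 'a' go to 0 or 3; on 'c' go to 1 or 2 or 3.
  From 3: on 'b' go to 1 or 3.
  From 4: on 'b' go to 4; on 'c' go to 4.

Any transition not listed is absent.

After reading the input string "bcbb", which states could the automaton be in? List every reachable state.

Start in {0}.
Read 'b': 0→{1, 3}; now {1, 3}.
Read 'c': 1→{3, 4}, 3→∅; now {3, 4}.
Read 'b': 3→{1, 3}, 4→{4}; now {1, 3, 4}.
Read 'b': 1→∅, 3→{1, 3}, 4→{4}; now {1, 3, 4}.

{1, 3, 4}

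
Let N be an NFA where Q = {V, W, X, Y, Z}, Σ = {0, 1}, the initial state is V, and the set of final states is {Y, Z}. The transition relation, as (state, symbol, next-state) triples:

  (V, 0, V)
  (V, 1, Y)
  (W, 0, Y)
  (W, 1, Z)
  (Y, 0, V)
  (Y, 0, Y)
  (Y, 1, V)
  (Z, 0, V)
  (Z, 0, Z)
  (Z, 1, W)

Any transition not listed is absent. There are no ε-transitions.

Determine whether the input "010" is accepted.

Yes

Start in {V}.
Read '0': {V} → {V}.
Read '1': {V} → {Y}.
Read '0': {Y} → {V, Y}.
The final set {V, Y} contains the accepting state Y.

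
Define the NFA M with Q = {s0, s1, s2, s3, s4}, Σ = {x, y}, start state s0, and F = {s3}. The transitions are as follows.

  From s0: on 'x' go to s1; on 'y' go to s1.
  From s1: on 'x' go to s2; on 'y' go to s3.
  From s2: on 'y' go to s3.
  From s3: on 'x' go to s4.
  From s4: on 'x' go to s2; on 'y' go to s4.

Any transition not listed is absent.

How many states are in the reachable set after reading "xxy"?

Start in {s0}.
Read 'x': s0→{s1}; now {s1}.
Read 'x': s1→{s2}; now {s2}.
Read 'y': s2→{s3}; now {s3}.
That set has 1 state.

1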